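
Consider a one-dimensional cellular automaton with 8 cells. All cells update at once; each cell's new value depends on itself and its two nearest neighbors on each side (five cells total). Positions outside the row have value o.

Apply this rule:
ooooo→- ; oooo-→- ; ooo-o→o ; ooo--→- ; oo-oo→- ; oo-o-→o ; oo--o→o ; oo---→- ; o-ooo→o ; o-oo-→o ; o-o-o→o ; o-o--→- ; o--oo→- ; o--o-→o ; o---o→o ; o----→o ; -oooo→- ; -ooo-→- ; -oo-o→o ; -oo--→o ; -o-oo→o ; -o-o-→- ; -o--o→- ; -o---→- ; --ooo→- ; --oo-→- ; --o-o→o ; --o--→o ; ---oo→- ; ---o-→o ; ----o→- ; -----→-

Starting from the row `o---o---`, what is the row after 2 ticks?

--ooo-o-
o---oooo

o---oooo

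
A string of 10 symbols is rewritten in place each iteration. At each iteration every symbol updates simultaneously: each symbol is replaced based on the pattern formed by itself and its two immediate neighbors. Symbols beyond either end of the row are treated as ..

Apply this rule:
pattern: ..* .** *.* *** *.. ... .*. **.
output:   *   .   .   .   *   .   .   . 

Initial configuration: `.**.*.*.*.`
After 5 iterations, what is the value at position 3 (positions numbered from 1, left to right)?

iteration 1: *........*
iteration 2: .*......*.
iteration 3: *.*....*.*
iteration 4: ...*..*...
iteration 5: ..*.**.*..
position 3 holds *

*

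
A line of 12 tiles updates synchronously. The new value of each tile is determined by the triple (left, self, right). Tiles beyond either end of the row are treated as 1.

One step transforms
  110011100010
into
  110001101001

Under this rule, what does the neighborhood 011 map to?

At position 4 the neighborhood is 011; the next row has 0 there.

0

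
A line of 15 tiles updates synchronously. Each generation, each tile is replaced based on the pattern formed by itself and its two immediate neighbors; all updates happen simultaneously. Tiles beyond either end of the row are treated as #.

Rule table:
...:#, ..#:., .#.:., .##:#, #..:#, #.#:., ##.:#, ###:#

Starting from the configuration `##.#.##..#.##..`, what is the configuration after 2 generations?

##...###...###.
####.#####.###.

####.#####.###.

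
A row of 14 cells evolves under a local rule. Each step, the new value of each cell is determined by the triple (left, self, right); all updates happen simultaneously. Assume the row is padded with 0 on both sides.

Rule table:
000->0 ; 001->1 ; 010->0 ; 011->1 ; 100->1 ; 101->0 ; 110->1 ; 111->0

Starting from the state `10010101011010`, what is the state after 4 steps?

step 1: 01100000011001
step 2: 11110000111110
step 3: 10011001100011
step 4: 01111111110111

01111111110111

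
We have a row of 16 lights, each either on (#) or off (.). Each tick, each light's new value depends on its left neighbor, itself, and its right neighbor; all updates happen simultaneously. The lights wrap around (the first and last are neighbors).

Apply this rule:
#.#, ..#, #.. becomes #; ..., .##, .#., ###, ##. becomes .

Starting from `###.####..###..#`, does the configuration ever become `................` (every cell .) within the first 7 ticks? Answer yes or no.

no

...#....##...##.
..#.#..#..#.#..#
##.#.##.##.#.##.
..#.#..#..#.#..#  (repeats tick 2; period 2)
tick 7: ##.#.##.##.#.##.
tick 7 is ##.#.##.##.#.##., still not uniform .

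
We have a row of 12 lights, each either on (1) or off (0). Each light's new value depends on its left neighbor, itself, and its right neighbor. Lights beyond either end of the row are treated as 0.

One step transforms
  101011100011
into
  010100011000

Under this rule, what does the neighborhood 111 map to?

0

At position 5 the neighborhood is 111; the next row has 0 there.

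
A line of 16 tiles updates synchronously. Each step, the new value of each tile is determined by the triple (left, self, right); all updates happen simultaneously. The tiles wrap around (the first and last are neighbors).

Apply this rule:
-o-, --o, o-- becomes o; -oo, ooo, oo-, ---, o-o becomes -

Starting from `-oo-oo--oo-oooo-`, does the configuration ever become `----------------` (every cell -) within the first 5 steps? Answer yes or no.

o-----oo-------o
-o---o--o-----o-
ooo-oooooo---ooo
----------o-o---
---------oo-oo--
step 5 is ---------oo-oo--, still not uniform -

no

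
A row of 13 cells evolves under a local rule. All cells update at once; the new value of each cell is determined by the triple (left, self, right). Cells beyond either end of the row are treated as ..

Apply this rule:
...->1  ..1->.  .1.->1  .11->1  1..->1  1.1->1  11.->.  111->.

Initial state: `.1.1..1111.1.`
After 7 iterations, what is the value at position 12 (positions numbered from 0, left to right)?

iteration 1: .1111.1...111
iteration 2: .1...1111.1..
iteration 3: .111.1...1111
iteration 4: .1..1111.1...
iteration 5: .11.1...11111
iteration 6: .1.1111.1....
iteration 7: .111...111111
position 12 holds 1

1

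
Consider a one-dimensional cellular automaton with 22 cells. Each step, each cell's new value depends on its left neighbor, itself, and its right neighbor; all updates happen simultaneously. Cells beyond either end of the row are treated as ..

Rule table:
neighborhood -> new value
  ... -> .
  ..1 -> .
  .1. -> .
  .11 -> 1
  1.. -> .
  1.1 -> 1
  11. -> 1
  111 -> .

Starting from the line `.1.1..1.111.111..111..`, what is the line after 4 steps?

..1....11.111.1..1.1..
.......1111.11....1...
.......1..1111........
..........1..1........

..........1..1........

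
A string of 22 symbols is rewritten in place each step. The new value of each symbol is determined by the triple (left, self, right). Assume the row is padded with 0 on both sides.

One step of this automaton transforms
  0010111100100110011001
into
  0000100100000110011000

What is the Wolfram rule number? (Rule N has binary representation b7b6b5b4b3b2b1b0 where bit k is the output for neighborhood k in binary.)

72

position 5: 111 → 0  (bit 7 = 0)
position 7: 110 → 1  (bit 6 = 1)
position 3: 101 → 0  (bit 5 = 0)
position 8: 100 → 0  (bit 4 = 0)
position 4: 011 → 1  (bit 3 = 1)
position 2: 010 → 0  (bit 2 = 0)
position 1: 001 → 0  (bit 1 = 0)
position 0: 000 → 0  (bit 0 = 0)
bits b7..b0 = 01001000 = 72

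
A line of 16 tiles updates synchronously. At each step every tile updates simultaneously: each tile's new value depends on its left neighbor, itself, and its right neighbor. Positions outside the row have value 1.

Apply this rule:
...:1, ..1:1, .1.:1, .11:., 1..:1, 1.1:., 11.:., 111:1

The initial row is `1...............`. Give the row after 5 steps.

.111.11111111111

.111111111111111
..11111111111111
11.1111111111111
1...111111111111
.111.11111111111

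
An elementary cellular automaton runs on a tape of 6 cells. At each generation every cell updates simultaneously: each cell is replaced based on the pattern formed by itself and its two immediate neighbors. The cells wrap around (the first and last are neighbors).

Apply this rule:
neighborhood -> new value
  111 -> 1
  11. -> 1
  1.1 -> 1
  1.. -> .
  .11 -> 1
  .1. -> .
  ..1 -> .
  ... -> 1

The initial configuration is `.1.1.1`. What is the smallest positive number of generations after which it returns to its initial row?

2

1.1.1.
.1.1.1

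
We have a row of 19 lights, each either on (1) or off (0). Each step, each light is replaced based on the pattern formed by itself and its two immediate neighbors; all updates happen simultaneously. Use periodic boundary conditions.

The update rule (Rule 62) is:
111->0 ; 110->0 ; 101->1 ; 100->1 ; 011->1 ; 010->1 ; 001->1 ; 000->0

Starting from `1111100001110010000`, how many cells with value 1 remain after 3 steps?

10

step 1: 1000010011001111001
step 2: 0100111110111000111
step 3: 1111100001100101100
count of 1: 10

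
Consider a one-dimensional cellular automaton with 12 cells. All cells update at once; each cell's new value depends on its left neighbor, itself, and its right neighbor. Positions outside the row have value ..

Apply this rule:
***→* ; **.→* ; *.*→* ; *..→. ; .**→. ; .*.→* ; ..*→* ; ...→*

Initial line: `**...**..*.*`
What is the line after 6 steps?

.*.**.*.****
***.****.***
.***.****.**
*.***.****.*
**.***.*****
.**.***.****

.**.***.****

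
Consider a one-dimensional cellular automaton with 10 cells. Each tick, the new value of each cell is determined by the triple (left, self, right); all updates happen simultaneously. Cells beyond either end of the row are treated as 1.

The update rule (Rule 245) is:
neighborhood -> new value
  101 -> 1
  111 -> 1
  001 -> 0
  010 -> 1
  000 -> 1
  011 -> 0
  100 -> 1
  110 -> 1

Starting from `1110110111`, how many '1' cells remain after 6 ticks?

9

1111011011
1111101101
1111110110
1111111011
1111111101
1111111110
count of 1: 9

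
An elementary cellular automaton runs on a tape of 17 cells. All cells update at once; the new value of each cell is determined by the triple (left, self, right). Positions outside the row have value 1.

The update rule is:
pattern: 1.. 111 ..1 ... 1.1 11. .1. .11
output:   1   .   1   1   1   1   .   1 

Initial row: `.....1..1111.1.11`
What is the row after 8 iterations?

....111.111111111

11111.111..11.11.
....111.111111111
11111.111........
....111.111111111  (repeats iteration 2; period 2)
iteration 8: ....111.111111111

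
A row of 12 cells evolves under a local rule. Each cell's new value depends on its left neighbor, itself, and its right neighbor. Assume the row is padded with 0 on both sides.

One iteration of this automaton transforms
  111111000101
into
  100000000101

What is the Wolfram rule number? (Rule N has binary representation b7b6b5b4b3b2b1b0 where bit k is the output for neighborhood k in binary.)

12

position 1: 111 → 0  (bit 7 = 0)
position 5: 110 → 0  (bit 6 = 0)
position 10: 101 → 0  (bit 5 = 0)
position 6: 100 → 0  (bit 4 = 0)
position 0: 011 → 1  (bit 3 = 1)
position 9: 010 → 1  (bit 2 = 1)
position 8: 001 → 0  (bit 1 = 0)
position 7: 000 → 0  (bit 0 = 0)
bits b7..b0 = 00001100 = 12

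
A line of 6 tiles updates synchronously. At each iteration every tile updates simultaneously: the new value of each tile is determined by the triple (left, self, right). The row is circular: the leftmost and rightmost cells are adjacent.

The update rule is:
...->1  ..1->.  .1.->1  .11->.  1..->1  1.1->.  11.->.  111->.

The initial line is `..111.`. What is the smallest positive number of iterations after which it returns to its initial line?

iteration 1: 1....1
iteration 2: .111..
iteration 3: ....11
iteration 4: 111...
iteration 5: ...11.
iteration 6: 11...1
iteration 7: ..11..
iteration 8: 1...11
iteration 9: .11...
iteration 10: ...111
iteration 11: 11....
iteration 12: ..111.

12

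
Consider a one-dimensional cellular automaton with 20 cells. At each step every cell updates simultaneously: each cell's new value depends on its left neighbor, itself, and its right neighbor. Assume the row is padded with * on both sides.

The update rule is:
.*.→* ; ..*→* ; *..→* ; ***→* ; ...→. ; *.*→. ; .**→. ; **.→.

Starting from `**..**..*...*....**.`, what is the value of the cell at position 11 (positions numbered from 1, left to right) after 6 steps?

*

step 1: *.**..****.***..*...
step 2: ....**.**...*.****.*
step 3: *..*.....*.**..**...
step 4: .****...**...**..*.*
step 5: ..**.*.*..*.*..***..
step 6: **...*.****.***.*.**
position 11 holds *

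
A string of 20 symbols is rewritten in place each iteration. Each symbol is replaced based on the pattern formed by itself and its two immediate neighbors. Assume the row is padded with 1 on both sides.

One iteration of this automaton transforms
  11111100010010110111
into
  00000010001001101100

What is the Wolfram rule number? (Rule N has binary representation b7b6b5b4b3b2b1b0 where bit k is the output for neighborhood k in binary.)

position 0: 111 → 0  (bit 7 = 0)
position 5: 110 → 0  (bit 6 = 0)
position 13: 101 → 1  (bit 5 = 1)
position 6: 100 → 1  (bit 4 = 1)
position 14: 011 → 1  (bit 3 = 1)
position 9: 010 → 0  (bit 2 = 0)
position 8: 001 → 0  (bit 1 = 0)
position 7: 000 → 0  (bit 0 = 0)
bits b7..b0 = 00111000 = 56

56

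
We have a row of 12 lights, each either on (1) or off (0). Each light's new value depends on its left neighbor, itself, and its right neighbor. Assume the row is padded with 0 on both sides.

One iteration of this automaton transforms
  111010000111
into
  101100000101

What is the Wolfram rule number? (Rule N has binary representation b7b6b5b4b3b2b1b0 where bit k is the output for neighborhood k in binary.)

104

position 1: 111 → 0  (bit 7 = 0)
position 2: 110 → 1  (bit 6 = 1)
position 3: 101 → 1  (bit 5 = 1)
position 5: 100 → 0  (bit 4 = 0)
position 0: 011 → 1  (bit 3 = 1)
position 4: 010 → 0  (bit 2 = 0)
position 8: 001 → 0  (bit 1 = 0)
position 6: 000 → 0  (bit 0 = 0)
bits b7..b0 = 01101000 = 104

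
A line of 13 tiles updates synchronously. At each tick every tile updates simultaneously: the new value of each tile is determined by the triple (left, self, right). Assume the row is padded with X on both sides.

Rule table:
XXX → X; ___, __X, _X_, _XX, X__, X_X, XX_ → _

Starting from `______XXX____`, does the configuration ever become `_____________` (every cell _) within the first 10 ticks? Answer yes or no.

tick 1: _______X_____
tick 2: _____________
all cells are _ at tick 2

yes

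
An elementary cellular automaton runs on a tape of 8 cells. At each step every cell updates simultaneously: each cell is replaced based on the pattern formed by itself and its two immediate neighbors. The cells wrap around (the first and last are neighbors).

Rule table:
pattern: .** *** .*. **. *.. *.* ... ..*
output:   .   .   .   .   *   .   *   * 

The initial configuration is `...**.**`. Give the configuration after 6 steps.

...*****

***.....
...*****
***.....  (repeats step 1; period 2)
step 6: ...*****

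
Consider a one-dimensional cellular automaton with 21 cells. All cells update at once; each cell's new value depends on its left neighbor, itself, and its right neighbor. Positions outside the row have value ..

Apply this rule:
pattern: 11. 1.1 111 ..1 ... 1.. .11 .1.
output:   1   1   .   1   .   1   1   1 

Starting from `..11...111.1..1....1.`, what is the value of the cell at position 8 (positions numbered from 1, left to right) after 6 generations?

.1111.11.1111111..111
11..111111.....1111.1
11111....11...11..111
1...11..1111.111111.1
11.111111..111....111
1111....1111.11..11.1
position 8 holds .

.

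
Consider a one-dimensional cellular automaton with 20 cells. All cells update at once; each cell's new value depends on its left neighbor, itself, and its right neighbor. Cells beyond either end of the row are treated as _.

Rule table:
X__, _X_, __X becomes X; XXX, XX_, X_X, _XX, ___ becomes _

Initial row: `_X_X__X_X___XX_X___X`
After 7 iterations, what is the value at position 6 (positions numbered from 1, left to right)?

XX_XXXX_XX_X___XX_XX
___________XX_X_____
__________X___XX____
_________XXX_X__X___
________X____XXXXX__
_______XXX__X_____X_
______X___XXXX___XXX
position 6 holds _

_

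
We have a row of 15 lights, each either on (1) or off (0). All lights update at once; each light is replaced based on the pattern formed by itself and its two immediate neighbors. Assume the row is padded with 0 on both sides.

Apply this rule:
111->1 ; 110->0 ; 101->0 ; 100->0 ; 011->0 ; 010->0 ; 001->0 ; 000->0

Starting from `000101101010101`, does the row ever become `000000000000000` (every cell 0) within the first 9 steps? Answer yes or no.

yes

000000000000000
all cells are 0 at step 1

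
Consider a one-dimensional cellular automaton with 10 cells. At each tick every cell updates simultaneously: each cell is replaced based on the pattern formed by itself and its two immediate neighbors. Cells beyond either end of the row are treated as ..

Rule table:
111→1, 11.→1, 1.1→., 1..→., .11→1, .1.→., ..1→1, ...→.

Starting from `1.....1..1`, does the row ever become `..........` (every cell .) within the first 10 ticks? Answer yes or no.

yes

.....1..1.
....1..1..
...1..1...
..1..1....
.1..1.....
1..1......
..1.......
.1........
1.........
..........
all cells are . at tick 10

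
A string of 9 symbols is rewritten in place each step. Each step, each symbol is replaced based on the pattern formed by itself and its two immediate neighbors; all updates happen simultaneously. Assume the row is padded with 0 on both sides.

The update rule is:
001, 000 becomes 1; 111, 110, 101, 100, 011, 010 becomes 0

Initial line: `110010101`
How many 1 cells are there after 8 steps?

7

000100000
111001111
000010000
111100111
000001000
111110011
000000100
111111001
count of 1: 7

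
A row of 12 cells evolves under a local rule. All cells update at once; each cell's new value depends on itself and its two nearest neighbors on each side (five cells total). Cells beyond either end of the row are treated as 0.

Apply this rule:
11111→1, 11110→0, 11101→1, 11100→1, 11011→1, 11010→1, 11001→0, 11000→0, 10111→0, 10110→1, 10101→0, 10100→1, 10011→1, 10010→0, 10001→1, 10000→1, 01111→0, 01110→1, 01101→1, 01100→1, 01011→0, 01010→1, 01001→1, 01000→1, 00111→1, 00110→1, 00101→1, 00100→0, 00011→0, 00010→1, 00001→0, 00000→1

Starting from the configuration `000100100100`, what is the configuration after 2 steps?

110111001111

101010010011
110111001111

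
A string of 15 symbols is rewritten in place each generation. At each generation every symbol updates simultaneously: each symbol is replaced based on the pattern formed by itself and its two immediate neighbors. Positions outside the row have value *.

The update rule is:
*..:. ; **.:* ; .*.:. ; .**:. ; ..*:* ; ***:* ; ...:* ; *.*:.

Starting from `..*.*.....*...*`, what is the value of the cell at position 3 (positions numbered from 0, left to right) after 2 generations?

*

.*....****..**.
...***.***.*.*.
position 3 holds *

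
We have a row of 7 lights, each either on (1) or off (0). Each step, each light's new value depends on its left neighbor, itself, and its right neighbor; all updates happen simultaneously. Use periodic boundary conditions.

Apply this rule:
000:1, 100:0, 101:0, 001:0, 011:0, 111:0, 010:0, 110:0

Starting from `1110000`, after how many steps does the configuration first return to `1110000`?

2

0000110
1110000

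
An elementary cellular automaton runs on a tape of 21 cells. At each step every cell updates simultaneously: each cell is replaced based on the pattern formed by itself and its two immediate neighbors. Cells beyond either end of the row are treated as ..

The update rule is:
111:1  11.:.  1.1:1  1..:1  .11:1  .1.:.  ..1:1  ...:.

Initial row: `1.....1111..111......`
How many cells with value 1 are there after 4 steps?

.1...1111.1111.1.....
1.1.1111.1111.1.1....
.1.1111.1111.1.1.1...
1.1111.1111.1.1.1.1..
count of 1: 13

13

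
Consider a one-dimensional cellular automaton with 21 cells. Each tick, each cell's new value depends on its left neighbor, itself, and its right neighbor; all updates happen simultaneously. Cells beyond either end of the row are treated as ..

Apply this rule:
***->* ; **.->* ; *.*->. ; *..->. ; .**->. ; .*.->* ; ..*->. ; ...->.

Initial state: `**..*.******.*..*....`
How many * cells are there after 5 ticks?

5

tick 1: .*..*..*****.*..*....
tick 2: .*..*...****.*..*....
tick 3: .*..*....***.*..*....
tick 4: .*..*.....**.*..*....
tick 5: .*..*......*.*..*....
count of *: 5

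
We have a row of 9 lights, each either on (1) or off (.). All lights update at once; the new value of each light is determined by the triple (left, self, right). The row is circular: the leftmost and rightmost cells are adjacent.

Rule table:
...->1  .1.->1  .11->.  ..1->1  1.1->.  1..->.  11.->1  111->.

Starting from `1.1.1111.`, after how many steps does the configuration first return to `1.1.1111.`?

2

1.1....1.
1.1.1111.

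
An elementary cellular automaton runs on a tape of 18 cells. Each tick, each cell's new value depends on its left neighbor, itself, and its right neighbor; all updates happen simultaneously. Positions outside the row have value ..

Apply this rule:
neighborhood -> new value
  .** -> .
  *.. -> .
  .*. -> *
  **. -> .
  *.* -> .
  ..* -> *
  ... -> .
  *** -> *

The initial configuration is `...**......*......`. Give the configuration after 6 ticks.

*....*............

..*.......**......
.**......*........
*.......**........
*......*..........
*.....**..........
*....*............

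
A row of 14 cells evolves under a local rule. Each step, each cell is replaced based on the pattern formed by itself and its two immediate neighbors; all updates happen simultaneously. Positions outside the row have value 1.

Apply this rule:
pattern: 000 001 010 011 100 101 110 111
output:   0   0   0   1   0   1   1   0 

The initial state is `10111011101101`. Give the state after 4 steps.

step 1: 11101110111111
step 2: 00111011100000
step 3: 00101110100000
step 4: 00011011000000

00011011000000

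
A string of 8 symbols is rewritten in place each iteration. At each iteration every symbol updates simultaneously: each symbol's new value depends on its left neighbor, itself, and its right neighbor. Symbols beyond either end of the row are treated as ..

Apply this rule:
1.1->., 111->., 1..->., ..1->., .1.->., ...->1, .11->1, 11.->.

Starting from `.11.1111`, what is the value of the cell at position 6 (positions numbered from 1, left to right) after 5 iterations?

1

iteration 1: .1..1...
iteration 2: ......11
iteration 3: 11111.1.
iteration 4: 1.......
iteration 5: ..111111
position 6 holds 1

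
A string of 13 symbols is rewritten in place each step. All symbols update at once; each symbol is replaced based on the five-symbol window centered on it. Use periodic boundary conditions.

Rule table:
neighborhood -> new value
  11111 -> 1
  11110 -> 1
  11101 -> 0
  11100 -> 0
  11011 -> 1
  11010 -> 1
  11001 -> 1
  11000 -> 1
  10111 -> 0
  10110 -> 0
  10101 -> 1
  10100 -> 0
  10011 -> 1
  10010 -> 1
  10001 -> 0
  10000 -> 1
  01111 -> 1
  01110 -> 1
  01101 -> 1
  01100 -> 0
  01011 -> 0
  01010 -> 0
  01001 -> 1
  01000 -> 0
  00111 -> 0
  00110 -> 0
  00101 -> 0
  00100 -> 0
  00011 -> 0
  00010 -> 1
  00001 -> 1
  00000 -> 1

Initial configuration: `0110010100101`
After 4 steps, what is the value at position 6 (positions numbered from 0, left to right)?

1

0001100011001
0000010000110
1111100110001
1111011001000
position 6 holds 1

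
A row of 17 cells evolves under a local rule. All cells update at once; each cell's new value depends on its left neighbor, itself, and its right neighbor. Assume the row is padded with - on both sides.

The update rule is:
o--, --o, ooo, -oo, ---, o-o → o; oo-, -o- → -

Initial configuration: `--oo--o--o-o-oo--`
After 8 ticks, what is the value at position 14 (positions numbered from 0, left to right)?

-

ooo-oo-oo-o-oo-oo
oo-oo-oo-o-oo-oo-
o-oo-oo-o-oo-oo-o
-oo-oo-o-oo-oo-o-
oo-oo-o-oo-oo-o-o
o-oo-o-oo-oo-o-o-
-oo-o-oo-oo-o-o-o
oo-o-oo-oo-o-o-o-
position 14 holds -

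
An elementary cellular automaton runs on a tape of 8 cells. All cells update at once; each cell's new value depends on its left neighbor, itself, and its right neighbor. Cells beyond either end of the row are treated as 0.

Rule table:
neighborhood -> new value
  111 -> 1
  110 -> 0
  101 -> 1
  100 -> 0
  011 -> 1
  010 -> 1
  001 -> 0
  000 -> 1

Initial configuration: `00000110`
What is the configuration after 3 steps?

11110100
11101101
11011011

11011011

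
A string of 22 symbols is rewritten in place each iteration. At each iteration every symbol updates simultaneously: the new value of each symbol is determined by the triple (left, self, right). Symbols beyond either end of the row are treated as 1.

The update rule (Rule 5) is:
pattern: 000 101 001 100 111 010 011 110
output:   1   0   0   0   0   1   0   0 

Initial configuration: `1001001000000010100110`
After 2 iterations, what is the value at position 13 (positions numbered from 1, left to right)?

0001001011111010100000
0101001000000010101110
position 13 holds 0

0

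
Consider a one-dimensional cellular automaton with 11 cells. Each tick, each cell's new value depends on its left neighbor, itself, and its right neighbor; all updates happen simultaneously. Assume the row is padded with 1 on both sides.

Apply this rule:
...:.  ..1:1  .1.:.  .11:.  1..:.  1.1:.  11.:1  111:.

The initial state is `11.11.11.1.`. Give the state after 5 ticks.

.1..1..1...
...1..1...1
..1..1...1.
.1..1...1..
...1...1..1

...1...1..1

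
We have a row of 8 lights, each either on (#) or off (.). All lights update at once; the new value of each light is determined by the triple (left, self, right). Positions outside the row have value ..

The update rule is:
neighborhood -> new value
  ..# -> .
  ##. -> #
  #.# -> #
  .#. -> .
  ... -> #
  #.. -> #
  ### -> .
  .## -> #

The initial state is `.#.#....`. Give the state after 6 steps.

step 1: ..#.####
step 2: #..##..#
step 3: .#.###..
step 4: ..##.###
step 5: #.####.#
step 6: .##..##.

.##..##.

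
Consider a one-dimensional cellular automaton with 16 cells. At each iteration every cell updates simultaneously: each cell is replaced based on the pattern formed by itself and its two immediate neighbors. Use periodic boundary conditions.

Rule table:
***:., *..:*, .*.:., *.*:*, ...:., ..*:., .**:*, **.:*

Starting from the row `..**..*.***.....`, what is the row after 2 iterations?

..*.**.******...

..***..**.**....
..*.**.******...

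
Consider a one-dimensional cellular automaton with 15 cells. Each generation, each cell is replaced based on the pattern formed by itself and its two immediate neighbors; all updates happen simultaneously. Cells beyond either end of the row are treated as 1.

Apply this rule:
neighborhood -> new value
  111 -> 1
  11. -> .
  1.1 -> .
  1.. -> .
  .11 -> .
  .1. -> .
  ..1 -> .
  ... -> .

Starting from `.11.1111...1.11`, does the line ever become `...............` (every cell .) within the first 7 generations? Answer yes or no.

yes

generation 1: .....11.......1
generation 2: ...............
all cells are . at generation 2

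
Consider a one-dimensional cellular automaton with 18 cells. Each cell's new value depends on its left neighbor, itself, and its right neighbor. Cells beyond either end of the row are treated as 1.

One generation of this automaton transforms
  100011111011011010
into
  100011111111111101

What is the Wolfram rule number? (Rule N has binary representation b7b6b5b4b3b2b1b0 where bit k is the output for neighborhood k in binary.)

position 5: 111 → 1  (bit 7 = 1)
position 0: 110 → 1  (bit 6 = 1)
position 9: 101 → 1  (bit 5 = 1)
position 1: 100 → 0  (bit 4 = 0)
position 4: 011 → 1  (bit 3 = 1)
position 16: 010 → 0  (bit 2 = 0)
position 3: 001 → 0  (bit 1 = 0)
position 2: 000 → 0  (bit 0 = 0)
bits b7..b0 = 11101000 = 232

232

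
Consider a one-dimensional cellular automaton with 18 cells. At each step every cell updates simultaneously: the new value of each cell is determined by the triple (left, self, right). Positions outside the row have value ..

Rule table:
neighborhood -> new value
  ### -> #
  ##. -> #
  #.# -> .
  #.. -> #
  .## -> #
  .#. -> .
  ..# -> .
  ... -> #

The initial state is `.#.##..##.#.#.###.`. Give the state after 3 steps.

...###.##.....####
##.###.######.####
##.###.######.####

##.###.######.####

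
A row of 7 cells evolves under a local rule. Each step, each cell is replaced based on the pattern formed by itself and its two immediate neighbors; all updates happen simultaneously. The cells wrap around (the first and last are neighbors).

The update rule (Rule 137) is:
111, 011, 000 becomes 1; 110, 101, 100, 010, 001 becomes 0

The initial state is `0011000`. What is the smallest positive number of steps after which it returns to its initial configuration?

step 1: 1010011
step 2: 0000011
step 3: 0111010
step 4: 0110000
step 5: 0100111
step 6: 0000110
step 7: 1110100
step 8: 1100000
step 9: 1001110
step 10: 0001100
step 11: 1101001
step 12: 1000001
step 13: 0011101
step 14: 0011000

14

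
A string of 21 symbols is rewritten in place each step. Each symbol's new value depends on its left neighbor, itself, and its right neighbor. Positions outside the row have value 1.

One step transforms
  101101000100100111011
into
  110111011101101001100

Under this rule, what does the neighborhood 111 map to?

0

At position 16 the neighborhood is 111; the next row has 0 there.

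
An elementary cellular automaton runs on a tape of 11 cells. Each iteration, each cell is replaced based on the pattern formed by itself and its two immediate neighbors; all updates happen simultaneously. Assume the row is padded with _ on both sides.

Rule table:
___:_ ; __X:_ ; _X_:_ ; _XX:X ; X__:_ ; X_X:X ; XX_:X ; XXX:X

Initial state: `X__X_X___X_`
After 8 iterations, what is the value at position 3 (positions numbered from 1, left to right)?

_

____X______
___________
___________  (fixed point — unchanged through iteration 8)
position 3 holds _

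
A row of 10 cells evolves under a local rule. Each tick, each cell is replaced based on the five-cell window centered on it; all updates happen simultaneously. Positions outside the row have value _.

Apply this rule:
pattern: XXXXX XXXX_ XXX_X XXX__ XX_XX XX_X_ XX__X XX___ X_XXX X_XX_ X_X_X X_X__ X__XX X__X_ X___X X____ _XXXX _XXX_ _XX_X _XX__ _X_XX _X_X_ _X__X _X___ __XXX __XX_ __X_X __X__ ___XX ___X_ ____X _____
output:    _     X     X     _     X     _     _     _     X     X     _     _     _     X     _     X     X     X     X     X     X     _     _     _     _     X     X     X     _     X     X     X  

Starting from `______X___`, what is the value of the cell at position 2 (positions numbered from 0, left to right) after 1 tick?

XXXXXXX_XX
position 2 holds X

X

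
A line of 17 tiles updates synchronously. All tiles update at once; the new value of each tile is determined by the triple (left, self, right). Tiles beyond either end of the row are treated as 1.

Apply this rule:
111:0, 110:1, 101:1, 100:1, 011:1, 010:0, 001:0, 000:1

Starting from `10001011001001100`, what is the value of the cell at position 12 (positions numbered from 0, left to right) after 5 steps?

11100111100101110
00110100110011011
10111010111011110
11101101101110011
00111111111011010
position 12 holds 1

1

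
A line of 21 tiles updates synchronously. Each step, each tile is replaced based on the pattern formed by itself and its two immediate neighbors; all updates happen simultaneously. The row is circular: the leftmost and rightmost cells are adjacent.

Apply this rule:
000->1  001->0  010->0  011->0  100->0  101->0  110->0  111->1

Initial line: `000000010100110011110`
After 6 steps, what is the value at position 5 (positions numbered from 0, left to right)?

step 1: 111111000000000001100
step 2: 011110011111111100000
step 3: 001100001111111001111
step 4: 000001100111110000110
step 5: 111100000011100110000
step 6: 011001111001000000110
position 5 holds 1

1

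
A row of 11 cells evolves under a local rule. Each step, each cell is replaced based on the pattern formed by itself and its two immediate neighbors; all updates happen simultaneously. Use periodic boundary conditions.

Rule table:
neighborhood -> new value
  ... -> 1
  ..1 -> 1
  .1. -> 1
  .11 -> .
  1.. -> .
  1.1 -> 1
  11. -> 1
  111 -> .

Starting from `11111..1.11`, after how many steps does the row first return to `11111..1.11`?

22

....1.111..
111111..1.1
.....1.111.
1111111..1.
......1.111
.1111111..1
1......1.11
1.1111111..
11......1.1
.1.1111111.
111......1.
..1.1111111
.111......1
1..1.111111
1.111......
11..1.11111
.1.111.....
111..1.1111
..1.111....
1111..1.111
...1.111...
11111..1.11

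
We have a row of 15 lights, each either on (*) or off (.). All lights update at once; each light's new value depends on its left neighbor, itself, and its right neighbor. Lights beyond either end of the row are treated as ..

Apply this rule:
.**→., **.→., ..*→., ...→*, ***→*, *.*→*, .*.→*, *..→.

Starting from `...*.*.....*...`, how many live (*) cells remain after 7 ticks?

**.***.***.*.**
..*.*.*.*.***..
*.********.*..*
**.******.**..*
..*.****.*....*
*.**.**.**.**.*
**..*..*..*..**
count of *: 7

7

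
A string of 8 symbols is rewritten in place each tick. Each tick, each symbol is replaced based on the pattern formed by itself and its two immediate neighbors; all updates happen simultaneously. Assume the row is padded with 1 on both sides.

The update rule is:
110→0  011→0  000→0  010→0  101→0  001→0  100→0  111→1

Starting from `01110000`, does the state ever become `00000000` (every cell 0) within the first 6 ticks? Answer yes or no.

yes

00100000
00000000
all cells are 0 at tick 2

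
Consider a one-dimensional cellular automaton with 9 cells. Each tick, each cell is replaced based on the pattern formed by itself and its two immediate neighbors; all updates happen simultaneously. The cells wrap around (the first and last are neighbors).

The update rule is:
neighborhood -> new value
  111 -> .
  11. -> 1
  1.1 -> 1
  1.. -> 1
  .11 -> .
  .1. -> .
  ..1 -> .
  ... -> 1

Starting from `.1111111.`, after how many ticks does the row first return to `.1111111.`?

tick 1: .......11
tick 2: 111111..1
tick 3: .....11..
tick 4: 1111..111
tick 5: ...11....
tick 6: 11..11111
tick 7: .11......
tick 8: ..1111111
tick 9: 1.......1
tick 10: 1111111..
tick 11: ......11.
tick 12: 11111..11
tick 13: ....11...
tick 14: 111..1111
tick 15: ..11.....
tick 16: 1..111111
tick 17: 11.......
tick 18: .1111111.

18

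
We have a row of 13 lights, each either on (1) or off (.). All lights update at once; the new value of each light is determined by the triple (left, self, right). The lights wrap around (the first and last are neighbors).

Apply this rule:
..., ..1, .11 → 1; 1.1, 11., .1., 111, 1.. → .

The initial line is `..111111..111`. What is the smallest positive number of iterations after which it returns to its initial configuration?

iteration 1: .11......11..
iteration 2: 11..111111..1
iteration 3: ...11......11
iteration 4: .111..111111.
iteration 5: 11...11......
iteration 6: 1..111..11111
iteration 7: ..11...11....
iteration 8: 111..111..111
iteration 9: ....11...11..
iteration 10: 11111..111..1
iteration 11: ......11...11
iteration 12: .111111..111.
iteration 13: 11......11...
iteration 14: 1..111111..11
iteration 15: ..11......11.
iteration 16: 111..111111..
iteration 17: 1...11......1
iteration 18: ..111..111111
iteration 19: .11...11.....
iteration 20: 11..111..1111
iteration 21: ...11...11...
iteration 22: 1111..111..11
iteration 23: .....11...11.
iteration 24: 111111..111..
iteration 25: 1......11...1
iteration 26: ..111111..111

26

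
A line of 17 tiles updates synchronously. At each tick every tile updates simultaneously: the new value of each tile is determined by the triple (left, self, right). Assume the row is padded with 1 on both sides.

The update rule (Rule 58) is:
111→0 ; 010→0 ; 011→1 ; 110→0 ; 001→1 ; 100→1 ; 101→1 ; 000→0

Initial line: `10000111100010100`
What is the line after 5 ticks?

01001100010101011
10111010101010110
01100101010101101
11011010101011011
00110101010110110

00110101010110110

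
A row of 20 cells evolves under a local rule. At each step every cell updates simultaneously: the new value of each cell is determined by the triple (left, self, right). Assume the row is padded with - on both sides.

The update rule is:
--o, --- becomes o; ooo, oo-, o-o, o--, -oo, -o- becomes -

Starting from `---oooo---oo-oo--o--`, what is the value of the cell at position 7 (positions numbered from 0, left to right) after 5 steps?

-

step 1: ooo-----oo------o--o
step 2: ----oooo---ooooo--o-
step 3: oooo-----oo------o--
step 4: -----oooo---ooooo--o
step 5: ooooo-----oo------o-
position 7 holds -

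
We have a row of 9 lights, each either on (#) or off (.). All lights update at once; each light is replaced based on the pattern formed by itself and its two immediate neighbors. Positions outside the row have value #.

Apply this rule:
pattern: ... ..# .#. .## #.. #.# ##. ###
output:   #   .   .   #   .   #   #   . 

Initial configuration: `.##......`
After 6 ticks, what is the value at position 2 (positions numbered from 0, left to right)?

###.####.
..###..##
..#.#..#.
...#....#
.#...##.#
#..#.####
position 2 holds .

.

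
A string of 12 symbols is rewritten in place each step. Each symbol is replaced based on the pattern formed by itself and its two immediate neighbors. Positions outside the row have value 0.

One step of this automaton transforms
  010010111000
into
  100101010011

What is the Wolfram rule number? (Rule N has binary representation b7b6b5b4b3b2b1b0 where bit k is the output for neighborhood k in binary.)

position 7: 111 → 1  (bit 7 = 1)
position 8: 110 → 0  (bit 6 = 0)
position 5: 101 → 1  (bit 5 = 1)
position 2: 100 → 0  (bit 4 = 0)
position 6: 011 → 0  (bit 3 = 0)
position 1: 010 → 0  (bit 2 = 0)
position 0: 001 → 1  (bit 1 = 1)
position 10: 000 → 1  (bit 0 = 1)
bits b7..b0 = 10100011 = 163

163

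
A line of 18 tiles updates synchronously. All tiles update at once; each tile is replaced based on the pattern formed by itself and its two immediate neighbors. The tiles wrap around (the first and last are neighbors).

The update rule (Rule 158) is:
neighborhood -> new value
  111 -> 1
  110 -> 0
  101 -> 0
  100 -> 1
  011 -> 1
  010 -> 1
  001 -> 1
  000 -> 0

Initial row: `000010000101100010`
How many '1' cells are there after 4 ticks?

000111001101010111
101110111001010110
101100110111010100
101011100110010111
count of 1: 11

11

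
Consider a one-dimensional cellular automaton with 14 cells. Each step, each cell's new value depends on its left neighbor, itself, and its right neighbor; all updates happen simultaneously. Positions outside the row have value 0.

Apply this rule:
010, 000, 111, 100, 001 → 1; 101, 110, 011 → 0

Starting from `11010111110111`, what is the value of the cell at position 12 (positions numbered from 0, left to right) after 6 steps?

0

00010011100010
11111101011111
01111001001110
10110111110101
10000011100101
11111101011101
position 12 holds 0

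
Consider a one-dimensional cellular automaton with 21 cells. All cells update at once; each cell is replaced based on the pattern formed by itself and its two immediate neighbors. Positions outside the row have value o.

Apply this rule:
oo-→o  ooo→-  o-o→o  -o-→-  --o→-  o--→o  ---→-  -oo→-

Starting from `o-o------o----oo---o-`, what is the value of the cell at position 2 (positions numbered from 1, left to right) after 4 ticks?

o

tick 1: oo-o------o----oo---o
tick 2: -oo-o------o----oo---
tick 3: o-oo-o------o----oo--
tick 4: oo-oo-o------o----oo-
position 2 holds o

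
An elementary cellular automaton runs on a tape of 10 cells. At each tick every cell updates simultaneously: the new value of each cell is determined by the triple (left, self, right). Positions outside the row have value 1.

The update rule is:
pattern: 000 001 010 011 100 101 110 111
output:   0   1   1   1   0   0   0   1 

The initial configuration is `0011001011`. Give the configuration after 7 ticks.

0101011111

0110011011
0100110011
0101100111
0101001111
0101011111
0101011111  (fixed point — unchanged through tick 7)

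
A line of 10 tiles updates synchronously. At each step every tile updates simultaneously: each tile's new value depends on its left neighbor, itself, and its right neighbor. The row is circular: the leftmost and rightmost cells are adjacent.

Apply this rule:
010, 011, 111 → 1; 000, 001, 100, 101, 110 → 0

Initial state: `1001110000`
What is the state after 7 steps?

1001000000

1001100000
1001000000
1001000000  (fixed point — unchanged through step 7)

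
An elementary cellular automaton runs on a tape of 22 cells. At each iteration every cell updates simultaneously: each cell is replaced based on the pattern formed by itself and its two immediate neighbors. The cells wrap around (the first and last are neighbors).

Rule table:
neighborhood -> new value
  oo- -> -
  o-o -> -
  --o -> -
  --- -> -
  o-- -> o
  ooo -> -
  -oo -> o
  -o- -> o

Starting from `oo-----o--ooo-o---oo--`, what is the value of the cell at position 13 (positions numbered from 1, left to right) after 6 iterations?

o-o----oo-o---oo--o-o-
o-oo---o--oo--o-o-o-o-
o-o-o--oo-o-o-o-o-o-o-
o-o-oo-o--o-o-o-o-o-o-
o-o-o--oo-o-o-o-o-o-o-  (repeats iteration 3; period 2)
iteration 6: o-o-oo-o--o-o-o-o-o-o-
position 13 holds o

o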